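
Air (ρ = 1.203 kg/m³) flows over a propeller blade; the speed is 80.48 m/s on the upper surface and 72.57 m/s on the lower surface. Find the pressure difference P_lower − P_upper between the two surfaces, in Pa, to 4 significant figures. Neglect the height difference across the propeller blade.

The pressure is lower where the speed is higher: ΔP = ½ρ(v_up² − v_low²).
ΔP = ½·1.203·(80.48² − 72.57²) = 728.2 Pa.

728.2 Pa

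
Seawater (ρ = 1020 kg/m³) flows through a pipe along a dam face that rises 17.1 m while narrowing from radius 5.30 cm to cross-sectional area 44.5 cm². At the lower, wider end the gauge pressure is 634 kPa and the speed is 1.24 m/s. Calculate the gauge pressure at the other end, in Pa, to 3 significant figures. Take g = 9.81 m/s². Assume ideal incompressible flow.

461000 Pa

Continuity gives A₁v₁ = A₂v₂, so v₂ = (88.2 cm²)/(44.5 cm²) × 1.24 m/s = 2.46 m/s.
Energy conservation along the streamline gives P₂ = P₁ − ½ρ(v₂² − v₁²) − ρg(h₂ − h₁).
P₂ = 634000 + ½·1020·(1.24² − 2.46²) − 1020·9.81·(+17.1) = 634000 + (-2300) − (171000) = 461000 Pa.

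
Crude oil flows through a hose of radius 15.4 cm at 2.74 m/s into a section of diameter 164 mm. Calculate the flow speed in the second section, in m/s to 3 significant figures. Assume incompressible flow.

v₂ ≈ 9.66 m/s

Continuity gives A₁v₁ = A₂v₂, so v₂ = (745 cm²)/(211 cm²) × 2.74 m/s = 9.66 m/s.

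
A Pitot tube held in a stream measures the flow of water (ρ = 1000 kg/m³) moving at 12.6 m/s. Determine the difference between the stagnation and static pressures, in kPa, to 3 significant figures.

79.4 kPa

At the stagnation point the flow is brought to rest, so Bernoulli gives P_stag − P_static = ½ρv².
ΔP = ½·1000·12.6² = 79400 Pa.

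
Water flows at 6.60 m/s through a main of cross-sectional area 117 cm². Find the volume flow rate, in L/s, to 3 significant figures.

Q ≈ 77.2 L/s

Q = A·v = 0.0117 m² × 6.60 m/s = 0.0772 m³/s.
Converting: 0.0772 m³/s × 1000 = 77.2 L/s.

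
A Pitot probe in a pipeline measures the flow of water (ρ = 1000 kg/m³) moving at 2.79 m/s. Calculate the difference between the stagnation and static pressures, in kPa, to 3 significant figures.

ΔP ≈ 3.89 kPa

The dynamic pressure equals the rise in static pressure at the stagnation point: ΔP = ½ρv².
ΔP = ½·1000·2.79² = 3890 Pa.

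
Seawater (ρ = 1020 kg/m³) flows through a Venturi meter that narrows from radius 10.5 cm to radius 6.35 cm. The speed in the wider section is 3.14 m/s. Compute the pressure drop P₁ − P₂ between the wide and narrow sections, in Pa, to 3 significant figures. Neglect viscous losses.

Mass conservation (A₁v₁ = A₂v₂) gives v₂ = 3.14 × 346/127 = 8.59 m/s.
With no height change, Bernoulli's equation is P₁ + ½ρv₁² = P₂ + ½ρv₂².
P₁ − P₂ = ½·1020·(8.59² − 3.14²) = ½·1020·63.8 = 32600 Pa.

32600 Pa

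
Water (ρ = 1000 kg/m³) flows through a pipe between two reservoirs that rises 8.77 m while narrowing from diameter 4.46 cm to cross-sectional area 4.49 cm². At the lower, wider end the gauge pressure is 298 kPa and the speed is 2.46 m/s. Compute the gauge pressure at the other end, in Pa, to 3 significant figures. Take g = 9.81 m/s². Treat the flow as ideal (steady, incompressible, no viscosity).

Mass conservation (A₁v₁ = A₂v₂) gives v₂ = 2.46 × 15.6/4.49 = 8.56 m/s.
Bernoulli: P₁ + ½ρv₁² + ρg h₁ = P₂ + ½ρv₂² + ρg h₂, so P₂ = P₁ + ½ρ(v₁² − v₂²) − ρg(h₂ − h₁).
P₂ = 298000 + ½·1000·(2.46² − 8.56²) − 1000·9.81·(+8.77) = 298000 + (-33600) − (86000) = 178000 Pa.

P₂ ≈ 178000 Pa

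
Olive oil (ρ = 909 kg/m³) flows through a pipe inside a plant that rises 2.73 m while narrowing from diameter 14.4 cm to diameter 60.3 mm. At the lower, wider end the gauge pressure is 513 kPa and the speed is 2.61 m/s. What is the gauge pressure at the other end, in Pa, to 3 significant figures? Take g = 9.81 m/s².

By continuity, v₂ = v₁·A₁/A₂ = 2.61·(163/28.6) = 14.9 m/s.
Applying Bernoulli between the two ends and solving for P₂: P₂ = P₁ + ½ρ(v₁² − v₂²) − ρgΔh.
P₂ = 513000 + ½·909·(2.61² − 14.9²) − 909·9.81·(+2.73) = 513000 + (-97600) − (24300) = 391000 Pa.

391000 Pa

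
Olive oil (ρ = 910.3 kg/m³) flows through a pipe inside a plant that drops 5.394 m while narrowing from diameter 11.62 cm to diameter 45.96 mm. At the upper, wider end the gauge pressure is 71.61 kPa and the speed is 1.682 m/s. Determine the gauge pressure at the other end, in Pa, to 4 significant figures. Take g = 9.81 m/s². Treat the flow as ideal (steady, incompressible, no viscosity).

P₂ = 68450 Pa

Continuity gives A₁v₁ = A₂v₂, so v₂ = (106.0 cm²)/(16.59 cm²) × 1.682 m/s = 10.75 m/s.
Applying Bernoulli between the two ends and solving for P₂: P₂ = P₁ + ½ρ(v₁² − v₂²) − ρgΔh.
P₂ = 71610 + ½·910.3·(1.682² − 10.75²) − 910.3·9.81·(−5.394) = 71610 + (-51330) − (-48170) = 68450 Pa.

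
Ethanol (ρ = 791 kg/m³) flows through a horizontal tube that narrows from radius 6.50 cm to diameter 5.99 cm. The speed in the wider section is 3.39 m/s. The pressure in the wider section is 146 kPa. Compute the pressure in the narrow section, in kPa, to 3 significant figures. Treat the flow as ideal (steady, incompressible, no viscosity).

P₂ ≈ 49.7 kPa

By continuity, v₂ = v₁·A₁/A₂ = 3.39·(133/28.2) = 16.0 m/s.
Bernoulli (h₁ = h₂): P₁ − P₂ = ½ρ(v₂² − v₁²).
P₂ = P₁ − ½ρ(v₂² − v₁²) = 146000 − ½·791·(16.0² − 3.39²) = 146000 − 96300 = 49700 Pa.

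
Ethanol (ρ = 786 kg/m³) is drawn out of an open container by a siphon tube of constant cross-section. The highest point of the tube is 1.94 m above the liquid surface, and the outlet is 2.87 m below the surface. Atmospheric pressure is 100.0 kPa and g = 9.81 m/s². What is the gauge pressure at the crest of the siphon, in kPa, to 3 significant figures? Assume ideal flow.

The outlet speed comes from Torricelli: v = √(2g·2.87) = 7.50 m/s.
Continuity keeps v the same throughout the tube; from surface to crest, P_atm + 0 = P_top + ½ρv² + ρg·h_top.
P_top = 100000 − ½·786·7.50² − 786·9.81·1.94 = 62900 Pa. So P_gauge = P_top − P_atm = -37100 Pa.

-37.1 kPa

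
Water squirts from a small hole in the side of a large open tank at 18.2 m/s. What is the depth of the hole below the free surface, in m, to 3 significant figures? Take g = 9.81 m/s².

Inverting v = √(2gh) gives h = v² / 2g.
h = 18.2²/(2·9.81) = 331/19.62 = 16.9 m.

h = 16.9 m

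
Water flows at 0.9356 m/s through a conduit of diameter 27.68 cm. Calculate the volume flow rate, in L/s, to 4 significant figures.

Q ≈ 56.30 L/s

Q = A·v = 0.06018 m² × 0.9356 m/s = 0.05630 m³/s.
Converting: 0.05630 m³/s × 1000 = 56.30 L/s.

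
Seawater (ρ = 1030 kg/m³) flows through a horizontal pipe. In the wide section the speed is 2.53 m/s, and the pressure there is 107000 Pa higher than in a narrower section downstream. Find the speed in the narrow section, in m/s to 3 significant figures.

v₂ = 14.6 m/s

Along the level pipe P + ½ρv² is conserved, hence v₂² = v₁² + 2(P₁ − P₂)/ρ.
v₂ = √(2.53² + 2·107000/1030) = √(6.40 + 208) = 14.6 m/s.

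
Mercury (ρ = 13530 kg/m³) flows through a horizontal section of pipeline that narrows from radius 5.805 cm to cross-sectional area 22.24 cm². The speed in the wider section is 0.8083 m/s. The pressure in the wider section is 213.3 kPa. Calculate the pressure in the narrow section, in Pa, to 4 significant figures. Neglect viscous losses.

The volume flow rate is constant, so v₂ = (A₁/A₂)v₁ = (105.9/22.24)·0.8083 = 3.848 m/s.
With no height change, Bernoulli's equation is P₁ + ½ρv₁² = P₂ + ½ρv₂².
P₂ = P₁ − ½ρ(v₂² − v₁²) = 213300 − ½·13530·(3.848² − 0.8083²) = 213300 − 95730 = 117600 Pa.

P₂ ≈ 117600 Pa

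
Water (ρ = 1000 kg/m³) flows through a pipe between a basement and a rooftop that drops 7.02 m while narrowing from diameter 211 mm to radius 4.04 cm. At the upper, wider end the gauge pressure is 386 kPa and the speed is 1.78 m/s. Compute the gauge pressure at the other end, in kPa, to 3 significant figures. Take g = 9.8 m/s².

Mass conservation (A₁v₁ = A₂v₂) gives v₂ = 1.78 × 350/51.3 = 12.1 m/s.
Energy conservation along the streamline gives P₂ = P₁ − ½ρ(v₂² − v₁²) − ρg(h₂ − h₁).
P₂ = 386000 + ½·1000·(1.78² − 12.1²) − 1000·9.8·(−7.02) = 386000 + (-72100) − (-68800) = 383000 Pa.

383 kPa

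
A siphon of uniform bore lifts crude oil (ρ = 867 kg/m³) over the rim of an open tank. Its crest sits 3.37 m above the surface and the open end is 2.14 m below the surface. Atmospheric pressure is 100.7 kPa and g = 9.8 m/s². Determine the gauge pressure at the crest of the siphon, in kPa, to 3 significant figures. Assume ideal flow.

Bernoulli surface→outlet gives ½v² = g·h_out, so v = √(2·9.8·2.14) = 6.48 m/s.
Continuity keeps v the same throughout the tube; from surface to crest, P_atm + 0 = P_top + ½ρv² + ρg·h_top.
P_top = 100700 − ½·867·6.48² − 867·9.8·3.37 = 53900 Pa. So P_gauge = P_top − P_atm = -46800 Pa.

P_gauge ≈ -46.8 kPa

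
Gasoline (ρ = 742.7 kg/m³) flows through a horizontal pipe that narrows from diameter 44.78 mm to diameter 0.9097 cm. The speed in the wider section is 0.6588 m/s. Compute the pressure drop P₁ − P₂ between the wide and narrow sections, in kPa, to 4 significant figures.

Mass conservation (A₁v₁ = A₂v₂) gives v₂ = 0.6588 × 15.75/0.6500 = 15.96 m/s.
Bernoulli (h₁ = h₂): P₁ − P₂ = ½ρ(v₂² − v₁²).
P₁ − P₂ = ½·742.7·(15.96² − 0.6588²) = ½·742.7·254.4 = 94470 Pa.

ΔP = 94.47 kPa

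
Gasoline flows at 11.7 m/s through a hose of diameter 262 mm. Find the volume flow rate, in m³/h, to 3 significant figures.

2270 m³/h

Q = A·v = 0.0539 m² × 11.7 m/s = 0.631 m³/s.
Converting: 0.631 m³/s × 3600 = 2270 m³/h.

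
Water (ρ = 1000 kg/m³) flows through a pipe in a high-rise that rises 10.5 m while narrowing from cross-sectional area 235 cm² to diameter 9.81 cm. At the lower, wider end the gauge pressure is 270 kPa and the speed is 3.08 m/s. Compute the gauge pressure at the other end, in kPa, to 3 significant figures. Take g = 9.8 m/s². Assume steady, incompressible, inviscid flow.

P₂ = 126 kPa

The volume flow rate is constant, so v₂ = (A₁/A₂)v₁ = (235/75.6)·3.08 = 9.58 m/s.
Energy conservation along the streamline gives P₂ = P₁ − ½ρ(v₂² − v₁²) − ρg(h₂ − h₁).
P₂ = 270000 + ½·1000·(3.08² − 9.58²) − 1000·9.8·(+10.5) = 270000 + (-41100) − (103000) = 126000 Pa.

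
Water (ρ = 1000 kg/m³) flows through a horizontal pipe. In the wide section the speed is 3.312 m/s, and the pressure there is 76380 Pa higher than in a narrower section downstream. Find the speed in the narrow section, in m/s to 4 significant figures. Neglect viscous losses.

v₂ ≈ 12.80 m/s

Horizontal Bernoulli: P₁ + ½ρv₁² = P₂ + ½ρv₂², so v₂² = v₁² + 2(P₁ − P₂)/ρ.
v₂ = √(3.312² + 2·76380/1000) = √(10.97 + 152.8) = 12.80 m/s.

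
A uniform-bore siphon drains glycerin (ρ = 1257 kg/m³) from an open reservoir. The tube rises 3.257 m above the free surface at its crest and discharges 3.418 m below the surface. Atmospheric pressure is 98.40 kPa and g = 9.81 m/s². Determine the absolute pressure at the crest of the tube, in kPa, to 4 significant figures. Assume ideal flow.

Bernoulli surface→outlet gives ½v² = g·h_out, so v = √(2·9.81·3.418) = 8.189 m/s.
The bore is uniform, so the speed at the crest is the same v. Bernoulli surface→crest: P_atm = P_top + ½ρv² + ρg·h_top.
P_top = 98400 − ½·1257·8.189² − 1257·9.81·3.257 = 16090 Pa.

P_top = 16.09 kPa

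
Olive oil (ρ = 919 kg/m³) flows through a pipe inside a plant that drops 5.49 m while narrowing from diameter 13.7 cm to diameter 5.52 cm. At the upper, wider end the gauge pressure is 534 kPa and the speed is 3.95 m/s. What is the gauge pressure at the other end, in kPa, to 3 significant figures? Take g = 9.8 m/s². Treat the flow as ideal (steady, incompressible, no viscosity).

319 kPa

Mass conservation (A₁v₁ = A₂v₂) gives v₂ = 3.95 × 147/23.9 = 24.3 m/s.
Applying Bernoulli between the two ends and solving for P₂: P₂ = P₁ + ½ρ(v₁² − v₂²) − ρgΔh.
P₂ = 534000 + ½·919·(3.95² − 24.3²) − 919·9.8·(−5.49) = 534000 + (-265000) − (-49400) = 319000 Pa.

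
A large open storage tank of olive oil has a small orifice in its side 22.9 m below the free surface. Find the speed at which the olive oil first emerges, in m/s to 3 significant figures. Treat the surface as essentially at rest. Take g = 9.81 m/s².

21.2 m/s

The surface is effectively still and both ends are open, so ½v² = gh and v = √(2·9.81·22.9) = 21.2 m/s.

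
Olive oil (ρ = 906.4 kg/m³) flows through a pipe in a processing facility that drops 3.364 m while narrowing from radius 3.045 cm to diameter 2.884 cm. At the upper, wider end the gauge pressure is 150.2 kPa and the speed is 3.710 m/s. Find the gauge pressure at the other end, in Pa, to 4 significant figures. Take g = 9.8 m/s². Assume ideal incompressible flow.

P₂ ≈ 62290 Pa

Mass conservation (A₁v₁ = A₂v₂) gives v₂ = 3.710 × 29.13/6.533 = 16.54 m/s.
Energy conservation along the streamline gives P₂ = P₁ − ½ρ(v₂² − v₁²) − ρg(h₂ − h₁).
P₂ = 150200 + ½·906.4·(3.710² − 16.54²) − 906.4·9.8·(−3.364) = 150200 + (-117800) − (-29880) = 62290 Pa.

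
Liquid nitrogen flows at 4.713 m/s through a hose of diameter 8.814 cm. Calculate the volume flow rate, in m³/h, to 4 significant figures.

Q = A·v = 0.006101 m² × 4.713 m/s = 0.02876 m³/s.
Converting: 0.02876 m³/s × 3600 = 103.5 m³/h.

Q ≈ 103.5 m³/h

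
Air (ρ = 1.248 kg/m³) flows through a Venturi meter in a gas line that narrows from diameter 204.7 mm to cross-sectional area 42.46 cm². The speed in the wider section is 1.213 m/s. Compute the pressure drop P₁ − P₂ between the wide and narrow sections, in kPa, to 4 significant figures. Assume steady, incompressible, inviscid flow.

ΔP ≈ 0.05424 kPa

By continuity, v₂ = v₁·A₁/A₂ = 1.213·(329.1/42.46) = 9.402 m/s.
Along the horizontal streamline, P + ½ρv² is constant.
P₁ − P₂ = ½·1.248·(9.402² − 1.213²) = ½·1.248·86.92 = 54.24 Pa.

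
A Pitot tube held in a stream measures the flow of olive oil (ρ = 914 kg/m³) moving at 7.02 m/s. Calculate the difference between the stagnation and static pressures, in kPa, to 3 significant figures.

ΔP ≈ 22.5 kPa

Bernoulli between the free stream and the stagnation point: ½ρv² = P_stag − P_static.
ΔP = ½·914·7.02² = 22500 Pa.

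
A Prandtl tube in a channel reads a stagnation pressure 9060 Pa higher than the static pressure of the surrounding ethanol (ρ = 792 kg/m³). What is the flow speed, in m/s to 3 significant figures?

v = 4.78 m/s

Bernoulli between the free stream and the stagnation point: ½ρv² = P_stag − P_static.
v = √(2ΔP/ρ) = √(2·9060/792) = 4.78 m/s.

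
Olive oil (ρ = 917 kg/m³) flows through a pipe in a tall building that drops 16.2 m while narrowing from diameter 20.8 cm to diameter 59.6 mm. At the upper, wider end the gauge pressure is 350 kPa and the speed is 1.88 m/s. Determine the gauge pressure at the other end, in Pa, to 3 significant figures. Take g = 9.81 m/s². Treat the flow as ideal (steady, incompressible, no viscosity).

P₂ ≈ 257000 Pa

Mass conservation (A₁v₁ = A₂v₂) gives v₂ = 1.88 × 340/27.9 = 22.9 m/s.
Energy conservation along the streamline gives P₂ = P₁ − ½ρ(v₂² − v₁²) − ρg(h₂ − h₁).
P₂ = 350000 + ½·917·(1.88² − 22.9²) − 917·9.81·(−16.2) = 350000 + (-239000) − (-146000) = 257000 Pa.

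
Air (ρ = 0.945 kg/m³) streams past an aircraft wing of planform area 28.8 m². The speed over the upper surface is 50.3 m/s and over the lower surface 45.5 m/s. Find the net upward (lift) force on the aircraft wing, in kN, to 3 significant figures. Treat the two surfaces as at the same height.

6.26 kN

With equal heights on the two surfaces, Bernoulli gives P_lower − P_upper = ½ρ(v_upper² − v_lower²).
ΔP = ½·0.945·(50.3² − 45.5²) = 217 Pa.
Lift = ΔP · A = 217 × 28.8 = 6260 N.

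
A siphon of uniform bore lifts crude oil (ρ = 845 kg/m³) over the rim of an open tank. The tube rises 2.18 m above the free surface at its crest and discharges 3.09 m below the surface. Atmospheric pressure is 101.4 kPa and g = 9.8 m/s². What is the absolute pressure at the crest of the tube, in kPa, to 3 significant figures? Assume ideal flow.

P_top = 57.8 kPa

Bernoulli surface→outlet gives ½v² = g·h_out, so v = √(2·9.8·3.09) = 7.78 m/s.
Continuity keeps v the same throughout the tube; from surface to crest, P_atm + 0 = P_top + ½ρv² + ρg·h_top.
P_top = 101400 − ½·845·7.78² − 845·9.8·2.18 = 57800 Pa.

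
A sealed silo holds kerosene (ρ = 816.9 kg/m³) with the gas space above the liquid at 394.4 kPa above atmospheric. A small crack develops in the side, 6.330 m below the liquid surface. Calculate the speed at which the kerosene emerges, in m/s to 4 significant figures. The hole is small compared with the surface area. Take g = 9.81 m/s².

v = 33.01 m/s

Take point 1 at the surface (v₁ ≈ 0) and point 2 at the hole (at atmospheric pressure). Bernoulli: P₁ + ρg h = P_atm + ½ρv₂².
With P₁ − P_atm = 394400 Pa, v₂ = √(2gh + 2ΔP/ρ) = √(2·9.81·6.330 + 2·394400/816.9) = 33.01 m/s.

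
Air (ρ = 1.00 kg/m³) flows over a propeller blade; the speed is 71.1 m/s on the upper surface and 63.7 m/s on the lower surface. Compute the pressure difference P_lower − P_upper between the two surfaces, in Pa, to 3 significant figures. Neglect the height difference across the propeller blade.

Bernoulli (same height): P_lower − P_upper = ½ρ(v_upper² − v_lower²).
ΔP = ½·1.00·(71.1² − 63.7²) = 499 Pa.

ΔP ≈ 499 Pa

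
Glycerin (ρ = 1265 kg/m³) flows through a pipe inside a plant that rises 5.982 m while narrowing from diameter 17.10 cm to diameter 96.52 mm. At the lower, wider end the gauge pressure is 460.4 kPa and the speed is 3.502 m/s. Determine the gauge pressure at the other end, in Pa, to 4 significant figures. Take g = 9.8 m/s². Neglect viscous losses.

P₂ ≈ 317600 Pa

Mass conservation (A₁v₁ = A₂v₂) gives v₂ = 3.502 × 229.7/73.17 = 10.99 m/s.
Energy conservation along the streamline gives P₂ = P₁ − ½ρ(v₂² − v₁²) − ρg(h₂ − h₁).
P₂ = 460400 + ½·1265·(3.502² − 10.99²) − 1265·9.8·(+5.982) = 460400 + (-68660) − (74160) = 317600 Pa.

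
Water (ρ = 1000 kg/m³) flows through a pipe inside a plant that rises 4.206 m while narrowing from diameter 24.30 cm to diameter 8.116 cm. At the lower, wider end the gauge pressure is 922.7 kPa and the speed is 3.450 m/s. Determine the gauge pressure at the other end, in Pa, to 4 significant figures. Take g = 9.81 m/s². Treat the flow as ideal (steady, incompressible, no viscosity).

Mass conservation (A₁v₁ = A₂v₂) gives v₂ = 3.450 × 463.8/51.73 = 30.93 m/s.
Bernoulli: P₁ + ½ρv₁² + ρg h₁ = P₂ + ½ρv₂² + ρg h₂, so P₂ = P₁ + ½ρ(v₁² − v₂²) − ρg(h₂ − h₁).
P₂ = 922700 + ½·1000·(3.450² − 30.93²) − 1000·9.81·(+4.206) = 922700 + (-472300) − (41260) = 409100 Pa.

409100 Pa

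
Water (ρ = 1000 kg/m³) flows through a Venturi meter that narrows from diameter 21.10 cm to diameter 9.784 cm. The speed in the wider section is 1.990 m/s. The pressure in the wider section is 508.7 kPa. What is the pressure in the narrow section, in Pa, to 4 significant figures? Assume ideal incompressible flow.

Mass conservation (A₁v₁ = A₂v₂) gives v₂ = 1.990 × 349.7/75.18 = 9.255 m/s.
Along the horizontal streamline, P + ½ρv² is constant.
P₂ = P₁ − ½ρ(v₂² − v₁²) = 508700 − ½·1000·(9.255² − 1.990²) = 508700 − 40850 = 467900 Pa.

P₂ = 467900 Pa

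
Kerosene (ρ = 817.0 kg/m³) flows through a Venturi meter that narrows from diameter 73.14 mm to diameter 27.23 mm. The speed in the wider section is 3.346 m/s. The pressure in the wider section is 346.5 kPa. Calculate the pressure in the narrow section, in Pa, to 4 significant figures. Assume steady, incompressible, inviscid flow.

113000 Pa

The volume flow rate is constant, so v₂ = (A₁/A₂)v₁ = (42.01/5.824)·3.346 = 24.14 m/s.
The pipe is horizontal, so Bernoulli reduces to P₁ + ½ρv₁² = P₂ + ½ρv₂².
P₂ = P₁ − ½ρ(v₂² − v₁²) = 346500 − ½·817.0·(24.14² − 3.346²) = 346500 − 233500 = 113000 Pa.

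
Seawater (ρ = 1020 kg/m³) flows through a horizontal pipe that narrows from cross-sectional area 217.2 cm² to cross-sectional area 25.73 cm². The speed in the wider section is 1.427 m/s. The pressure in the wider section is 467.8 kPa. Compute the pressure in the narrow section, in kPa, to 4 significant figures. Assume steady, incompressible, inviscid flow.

Continuity gives A₁v₁ = A₂v₂, so v₂ = (217.2 cm²)/(25.73 cm²) × 1.427 m/s = 12.05 m/s.
With no height change, Bernoulli's equation is P₁ + ½ρv₁² = P₂ + ½ρv₂².
P₂ = P₁ − ½ρ(v₂² − v₁²) = 467800 − ½·1020·(12.05² − 1.427²) = 467800 − 72970 = 394800 Pa.

P₂ ≈ 394.8 kPa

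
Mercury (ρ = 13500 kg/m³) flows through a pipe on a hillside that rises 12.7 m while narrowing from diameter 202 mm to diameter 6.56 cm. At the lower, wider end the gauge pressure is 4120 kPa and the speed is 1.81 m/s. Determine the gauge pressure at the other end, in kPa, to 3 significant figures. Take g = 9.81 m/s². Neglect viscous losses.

P₂ ≈ 472 kPa

Continuity gives A₁v₁ = A₂v₂, so v₂ = (320 cm²)/(33.8 cm²) × 1.81 m/s = 17.2 m/s.
Energy conservation along the streamline gives P₂ = P₁ − ½ρ(v₂² − v₁²) − ρg(h₂ − h₁).
P₂ = 4120000 + ½·13500·(1.81² − 17.2²) − 13500·9.81·(+12.7) = 4120000 + (-1970000) − (1680000) = 472000 Pa.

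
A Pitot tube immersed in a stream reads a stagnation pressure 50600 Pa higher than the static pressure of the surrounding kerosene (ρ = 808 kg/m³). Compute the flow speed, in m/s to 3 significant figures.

v ≈ 11.2 m/s

Bernoulli between the free stream and the stagnation point: ½ρv² = P_stag − P_static.
v = √(2ΔP/ρ) = √(2·50600/808) = 11.2 m/s.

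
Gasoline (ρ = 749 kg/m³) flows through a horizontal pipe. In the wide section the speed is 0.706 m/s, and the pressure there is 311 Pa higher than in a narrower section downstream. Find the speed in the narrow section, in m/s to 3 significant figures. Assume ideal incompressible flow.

v₂ = 1.15 m/s

Along the level pipe P + ½ρv² is conserved, hence v₂² = v₁² + 2(P₁ − P₂)/ρ.
v₂ = √(0.706² + 2·311/749) = √(0.498 + 0.830) = 1.15 m/s.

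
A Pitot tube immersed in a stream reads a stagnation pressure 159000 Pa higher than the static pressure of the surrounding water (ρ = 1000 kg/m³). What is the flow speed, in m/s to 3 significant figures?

Bernoulli between the free stream and the stagnation point: ½ρv² = P_stag − P_static.
v = √(2ΔP/ρ) = √(2·159000/1000) = 17.8 m/s.

17.8 m/s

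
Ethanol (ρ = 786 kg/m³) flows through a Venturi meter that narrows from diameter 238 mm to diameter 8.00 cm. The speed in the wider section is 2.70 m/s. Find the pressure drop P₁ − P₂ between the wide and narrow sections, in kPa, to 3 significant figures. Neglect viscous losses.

ΔP ≈ 222 kPa

By continuity, v₂ = v₁·A₁/A₂ = 2.70·(445/50.3) = 23.9 m/s.
The pipe is horizontal, so Bernoulli reduces to P₁ + ½ρv₁² = P₂ + ½ρv₂².
P₁ − P₂ = ½·786·(23.9² − 2.70²) = ½·786·564 = 222000 Pa.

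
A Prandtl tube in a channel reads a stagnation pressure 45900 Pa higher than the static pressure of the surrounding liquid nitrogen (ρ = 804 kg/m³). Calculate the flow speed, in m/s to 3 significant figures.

v ≈ 10.7 m/s

At the stagnation point the flow is brought to rest, so Bernoulli gives P_stag − P_static = ½ρv².
v = √(2ΔP/ρ) = √(2·45900/804) = 10.7 m/s.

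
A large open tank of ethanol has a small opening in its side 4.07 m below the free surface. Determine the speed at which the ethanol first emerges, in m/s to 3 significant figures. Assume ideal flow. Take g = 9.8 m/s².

v = 8.93 m/s

Torricelli's result v = √(2gh) gives v = √(2·9.8·4.07) = 8.93 m/s.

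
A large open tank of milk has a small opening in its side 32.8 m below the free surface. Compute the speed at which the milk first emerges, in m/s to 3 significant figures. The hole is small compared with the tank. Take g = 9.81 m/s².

v = 25.4 m/s

The surface is effectively still and both ends are open, so ½v² = gh and v = √(2·9.81·32.8) = 25.4 m/s.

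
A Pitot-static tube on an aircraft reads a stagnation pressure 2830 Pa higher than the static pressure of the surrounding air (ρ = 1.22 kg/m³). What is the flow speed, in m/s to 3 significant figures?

Bernoulli between the free stream and the stagnation point: ½ρv² = P_stag − P_static.
v = √(2ΔP/ρ) = √(2·2830/1.22) = 68.1 m/s.

v ≈ 68.1 m/s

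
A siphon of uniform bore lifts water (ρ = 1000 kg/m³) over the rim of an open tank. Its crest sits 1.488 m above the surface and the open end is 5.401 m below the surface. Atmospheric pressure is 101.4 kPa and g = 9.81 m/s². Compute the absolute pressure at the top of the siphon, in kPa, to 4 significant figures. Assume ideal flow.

P_top = 33.82 kPa

The outlet speed comes from Torricelli: v = √(2g·5.401) = 10.29 m/s.
The bore is uniform, so the speed at the crest is the same v. Bernoulli surface→crest: P_atm = P_top + ½ρv² + ρg·h_top.
P_top = 101400 − ½·1000·10.29² − 1000·9.81·1.488 = 33820 Pa.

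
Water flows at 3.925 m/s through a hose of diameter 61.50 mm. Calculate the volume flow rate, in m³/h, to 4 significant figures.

Q = 41.97 m³/h

Q = A·v = 0.002971 m² × 3.925 m/s = 0.01166 m³/s.
Converting: 0.01166 m³/s × 3600 = 41.97 m³/h.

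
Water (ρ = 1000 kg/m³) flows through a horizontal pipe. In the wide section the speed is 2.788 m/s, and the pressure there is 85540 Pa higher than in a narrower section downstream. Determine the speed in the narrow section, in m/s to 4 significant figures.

13.37 m/s

Along the level pipe P + ½ρv² is conserved, hence v₂² = v₁² + 2(P₁ − P₂)/ρ.
v₂ = √(2.788² + 2·85540/1000) = √(7.773 + 171.1) = 13.37 m/s.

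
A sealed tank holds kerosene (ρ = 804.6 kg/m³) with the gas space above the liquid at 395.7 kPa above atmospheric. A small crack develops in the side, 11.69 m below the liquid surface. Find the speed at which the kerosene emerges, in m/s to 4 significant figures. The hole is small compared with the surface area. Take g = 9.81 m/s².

v ≈ 34.83 m/s

Take point 1 at the surface (v₁ ≈ 0) and point 2 at the hole (at atmospheric pressure). Bernoulli: P₁ + ρg h = P_atm + ½ρv₂².
With P₁ − P_atm = 395700 Pa, v₂ = √(2gh + 2ΔP/ρ) = √(2·9.81·11.69 + 2·395700/804.6) = 34.83 m/s.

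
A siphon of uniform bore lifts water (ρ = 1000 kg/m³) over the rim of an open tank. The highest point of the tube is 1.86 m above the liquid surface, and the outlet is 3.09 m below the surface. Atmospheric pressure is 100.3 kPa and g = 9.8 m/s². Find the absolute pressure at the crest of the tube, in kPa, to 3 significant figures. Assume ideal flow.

The outlet speed comes from Torricelli: v = √(2g·3.09) = 7.78 m/s.
Continuity keeps v the same throughout the tube; from surface to crest, P_atm + 0 = P_top + ½ρv² + ρg·h_top.
P_top = 100300 − ½·1000·7.78² − 1000·9.8·1.86 = 51800 Pa.

P_top = 51.8 kPa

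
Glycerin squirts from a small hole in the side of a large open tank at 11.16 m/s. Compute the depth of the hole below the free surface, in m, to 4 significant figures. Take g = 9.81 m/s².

h ≈ 6.348 m

Torricelli: v = √(2gh), so h = v²/(2g).
h = 11.16²/(2·9.81) = 124.5/19.62 = 6.348 m.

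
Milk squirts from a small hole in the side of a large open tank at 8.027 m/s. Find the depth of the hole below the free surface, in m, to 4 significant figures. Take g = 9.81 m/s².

Inverting v = √(2gh) gives h = v² / 2g.
h = 8.027²/(2·9.81) = 64.43/19.62 = 3.284 m.

h ≈ 3.284 m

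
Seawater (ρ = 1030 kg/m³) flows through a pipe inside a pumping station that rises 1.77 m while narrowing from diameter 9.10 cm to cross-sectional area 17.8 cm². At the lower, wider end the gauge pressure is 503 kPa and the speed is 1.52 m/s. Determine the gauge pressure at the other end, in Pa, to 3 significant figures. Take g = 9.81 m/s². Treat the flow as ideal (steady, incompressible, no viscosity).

The volume flow rate is constant, so v₂ = (A₁/A₂)v₁ = (65.0/17.8)·1.52 = 5.55 m/s.
Bernoulli: P₁ + ½ρv₁² + ρg h₁ = P₂ + ½ρv₂² + ρg h₂, so P₂ = P₁ + ½ρ(v₁² − v₂²) − ρg(h₂ − h₁).
P₂ = 503000 + ½·1030·(1.52² − 5.55²) − 1030·9.81·(+1.77) = 503000 + (-14700) − (17900) = 470000 Pa.

P₂ ≈ 470000 Pa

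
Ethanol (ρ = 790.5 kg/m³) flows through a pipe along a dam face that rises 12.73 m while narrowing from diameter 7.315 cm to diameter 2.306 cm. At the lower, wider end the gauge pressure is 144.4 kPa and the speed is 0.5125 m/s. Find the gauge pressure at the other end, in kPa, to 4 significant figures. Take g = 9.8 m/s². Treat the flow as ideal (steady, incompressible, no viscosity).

P₂ ≈ 35.37 kPa

The volume flow rate is constant, so v₂ = (A₁/A₂)v₁ = (42.03/4.176)·0.5125 = 5.157 m/s.
Bernoulli: P₁ + ½ρv₁² + ρg h₁ = P₂ + ½ρv₂² + ρg h₂, so P₂ = P₁ + ½ρ(v₁² − v₂²) − ρg(h₂ − h₁).
P₂ = 144400 + ½·790.5·(0.5125² − 5.157²) − 790.5·9.8·(+12.73) = 144400 + (-10410) − (98620) = 35370 Pa.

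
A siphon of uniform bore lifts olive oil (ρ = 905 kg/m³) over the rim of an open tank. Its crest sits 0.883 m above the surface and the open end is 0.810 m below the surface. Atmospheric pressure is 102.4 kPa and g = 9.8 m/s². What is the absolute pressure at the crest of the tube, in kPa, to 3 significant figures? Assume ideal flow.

The outlet speed comes from Torricelli: v = √(2g·0.810) = 3.98 m/s.
Continuity keeps v the same throughout the tube; from surface to crest, P_atm + 0 = P_top + ½ρv² + ρg·h_top.
P_top = 102400 − ½·905·3.98² − 905·9.8·0.883 = 87400 Pa.

P_top = 87.4 kPa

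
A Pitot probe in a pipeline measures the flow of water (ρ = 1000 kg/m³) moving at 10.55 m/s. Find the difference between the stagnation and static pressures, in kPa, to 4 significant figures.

The dynamic pressure equals the rise in static pressure at the stagnation point: ΔP = ½ρv².
ΔP = ½·1000·10.55² = 55650 Pa.

55.65 kPa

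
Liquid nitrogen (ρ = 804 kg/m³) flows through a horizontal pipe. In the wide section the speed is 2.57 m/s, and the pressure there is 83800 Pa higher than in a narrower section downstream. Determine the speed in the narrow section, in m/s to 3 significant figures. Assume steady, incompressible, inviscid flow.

14.7 m/s

With h₁ = h₂, rearranging Bernoulli gives v₂ = √(v₁² + 2ΔP/ρ).
v₂ = √(2.57² + 2·83800/804) = √(6.60 + 208) = 14.7 m/s.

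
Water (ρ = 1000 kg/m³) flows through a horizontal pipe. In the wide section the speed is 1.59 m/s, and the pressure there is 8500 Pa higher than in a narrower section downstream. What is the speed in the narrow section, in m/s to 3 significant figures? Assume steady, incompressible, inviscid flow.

v₂ ≈ 4.42 m/s

Along the level pipe P + ½ρv² is conserved, hence v₂² = v₁² + 2(P₁ − P₂)/ρ.
v₂ = √(1.59² + 2·8500/1000) = √(2.53 + 17.0) = 4.42 m/s.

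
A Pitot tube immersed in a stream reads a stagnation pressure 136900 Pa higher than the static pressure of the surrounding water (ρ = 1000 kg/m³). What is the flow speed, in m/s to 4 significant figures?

16.55 m/s

At the stagnation point the flow is brought to rest, so Bernoulli gives P_stag − P_static = ½ρv².
v = √(2ΔP/ρ) = √(2·136900/1000) = 16.55 m/s.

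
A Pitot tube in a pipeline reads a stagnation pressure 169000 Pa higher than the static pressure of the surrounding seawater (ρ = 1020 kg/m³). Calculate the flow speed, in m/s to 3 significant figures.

v = 18.2 m/s

The dynamic pressure equals the rise in static pressure at the stagnation point: ΔP = ½ρv².
v = √(2ΔP/ρ) = √(2·169000/1020) = 18.2 m/s.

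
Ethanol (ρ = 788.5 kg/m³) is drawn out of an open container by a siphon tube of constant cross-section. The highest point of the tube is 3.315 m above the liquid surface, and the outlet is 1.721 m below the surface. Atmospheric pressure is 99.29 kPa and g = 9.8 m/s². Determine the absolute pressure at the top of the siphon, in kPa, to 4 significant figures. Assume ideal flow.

Bernoulli surface→outlet gives ½v² = g·h_out, so v = √(2·9.8·1.721) = 5.808 m/s.
The bore is uniform, so the speed at the crest is the same v. Bernoulli surface→crest: P_atm = P_top + ½ρv² + ρg·h_top.
P_top = 99290 − ½·788.5·5.808² − 788.5·9.8·3.315 = 60380 Pa.

P_top ≈ 60.38 kPa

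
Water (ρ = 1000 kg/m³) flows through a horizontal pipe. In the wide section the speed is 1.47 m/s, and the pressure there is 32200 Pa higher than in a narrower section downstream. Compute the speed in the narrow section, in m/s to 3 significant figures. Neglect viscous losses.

8.16 m/s

Along the level pipe P + ½ρv² is conserved, hence v₂² = v₁² + 2(P₁ − P₂)/ρ.
v₂ = √(1.47² + 2·32200/1000) = √(2.16 + 64.4) = 8.16 m/s.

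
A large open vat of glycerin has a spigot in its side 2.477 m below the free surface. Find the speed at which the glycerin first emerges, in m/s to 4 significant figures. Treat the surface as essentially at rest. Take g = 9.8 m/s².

v = 6.968 m/s

Torricelli's result v = √(2gh) gives v = √(2·9.8·2.477) = 6.968 m/s.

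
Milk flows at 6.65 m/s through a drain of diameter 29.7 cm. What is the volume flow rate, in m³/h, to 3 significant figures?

Q = A·v = 0.0693 m² × 6.65 m/s = 0.461 m³/s.
Converting: 0.461 m³/s × 3600 = 1660 m³/h.

1660 m³/h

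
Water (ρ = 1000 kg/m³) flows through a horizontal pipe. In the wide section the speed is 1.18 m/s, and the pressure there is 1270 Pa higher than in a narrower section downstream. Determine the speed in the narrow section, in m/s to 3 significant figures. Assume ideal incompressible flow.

Horizontal Bernoulli: P₁ + ½ρv₁² = P₂ + ½ρv₂², so v₂² = v₁² + 2(P₁ − P₂)/ρ.
v₂ = √(1.18² + 2·1270/1000) = √(1.39 + 2.54) = 1.98 m/s.

v₂ ≈ 1.98 m/s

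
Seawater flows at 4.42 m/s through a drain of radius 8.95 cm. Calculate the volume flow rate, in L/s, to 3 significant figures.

111 L/s

Q = A·v = 0.0252 m² × 4.42 m/s = 0.111 m³/s.
Converting: 0.111 m³/s × 1000 = 111 L/s.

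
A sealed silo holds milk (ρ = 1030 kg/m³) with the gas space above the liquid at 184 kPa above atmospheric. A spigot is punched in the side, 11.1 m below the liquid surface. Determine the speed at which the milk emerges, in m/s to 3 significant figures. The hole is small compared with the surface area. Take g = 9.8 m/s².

Take point 1 at the surface (v₁ ≈ 0) and point 2 at the hole (at atmospheric pressure). Bernoulli: P₁ + ρg h = P_atm + ½ρv₂².
With P₁ − P_atm = 184000 Pa, v₂ = √(2gh + 2ΔP/ρ) = √(2·9.8·11.1 + 2·184000/1030) = 24.0 m/s.

v = 24.0 m/s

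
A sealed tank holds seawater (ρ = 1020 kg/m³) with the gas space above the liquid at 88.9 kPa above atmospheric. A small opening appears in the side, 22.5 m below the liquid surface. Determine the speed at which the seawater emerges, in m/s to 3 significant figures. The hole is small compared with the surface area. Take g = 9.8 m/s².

24.8 m/s

Take point 1 at the surface (v₁ ≈ 0) and point 2 at the hole (at atmospheric pressure). Bernoulli: P₁ + ρg h = P_atm + ½ρv₂².
With P₁ − P_atm = 88900 Pa, v₂ = √(2gh + 2ΔP/ρ) = √(2·9.8·22.5 + 2·88900/1020) = 24.8 m/s.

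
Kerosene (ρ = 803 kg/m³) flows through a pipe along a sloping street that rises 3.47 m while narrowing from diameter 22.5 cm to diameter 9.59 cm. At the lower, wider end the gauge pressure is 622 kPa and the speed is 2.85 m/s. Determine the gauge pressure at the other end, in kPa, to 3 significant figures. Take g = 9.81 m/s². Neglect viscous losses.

Mass conservation (A₁v₁ = A₂v₂) gives v₂ = 2.85 × 398/72.2 = 15.7 m/s.
Bernoulli: P₁ + ½ρv₁² + ρg h₁ = P₂ + ½ρv₂² + ρg h₂, so P₂ = P₁ + ½ρ(v₁² − v₂²) − ρg(h₂ − h₁).
P₂ = 622000 + ½·803·(2.85² − 15.7²) − 803·9.81·(+3.47) = 622000 + (-95600) − (27300) = 499000 Pa.

P₂ = 499 kPa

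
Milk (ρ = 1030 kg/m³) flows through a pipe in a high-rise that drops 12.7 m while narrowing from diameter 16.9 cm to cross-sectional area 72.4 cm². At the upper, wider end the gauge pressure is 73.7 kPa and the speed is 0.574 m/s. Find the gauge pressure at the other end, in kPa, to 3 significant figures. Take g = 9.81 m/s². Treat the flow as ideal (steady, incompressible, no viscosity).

The volume flow rate is constant, so v₂ = (A₁/A₂)v₁ = (224/72.4)·0.574 = 1.78 m/s.
Energy conservation along the streamline gives P₂ = P₁ − ½ρ(v₂² − v₁²) − ρg(h₂ − h₁).
P₂ = 73700 + ½·1030·(0.574² − 1.78²) − 1030·9.81·(−12.7) = 73700 + (-1460) − (-128000) = 201000 Pa.

P₂ ≈ 201 kPa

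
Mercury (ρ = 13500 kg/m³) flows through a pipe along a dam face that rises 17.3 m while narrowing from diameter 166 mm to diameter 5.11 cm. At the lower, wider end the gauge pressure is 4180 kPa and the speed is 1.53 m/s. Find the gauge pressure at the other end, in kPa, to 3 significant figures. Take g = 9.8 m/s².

By continuity, v₂ = v₁·A₁/A₂ = 1.53·(216/20.5) = 16.1 m/s.
Applying Bernoulli between the two ends and solving for P₂: P₂ = P₁ + ½ρ(v₁² − v₂²) − ρgΔh.
P₂ = 4180000 + ½·13500·(1.53² − 16.1²) − 13500·9.8·(+17.3) = 4180000 + (-1740000) − (2290000) = 147000 Pa.

147 kPa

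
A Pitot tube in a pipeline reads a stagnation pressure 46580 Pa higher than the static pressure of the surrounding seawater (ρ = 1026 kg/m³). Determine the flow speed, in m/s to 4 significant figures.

v ≈ 9.529 m/s

The dynamic pressure equals the rise in static pressure at the stagnation point: ΔP = ½ρv².
v = √(2ΔP/ρ) = √(2·46580/1026) = 9.529 m/s.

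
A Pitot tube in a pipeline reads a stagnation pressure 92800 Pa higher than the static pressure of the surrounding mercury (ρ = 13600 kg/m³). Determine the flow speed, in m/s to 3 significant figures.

v = 3.69 m/s

Bernoulli between the free stream and the stagnation point: ½ρv² = P_stag − P_static.
v = √(2ΔP/ρ) = √(2·92800/13600) = 3.69 m/s.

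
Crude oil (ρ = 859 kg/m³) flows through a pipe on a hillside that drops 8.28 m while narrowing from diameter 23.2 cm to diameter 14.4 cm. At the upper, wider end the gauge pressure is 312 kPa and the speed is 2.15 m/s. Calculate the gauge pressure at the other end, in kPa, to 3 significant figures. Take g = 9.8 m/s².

370 kPa

The volume flow rate is constant, so v₂ = (A₁/A₂)v₁ = (423/163)·2.15 = 5.58 m/s.
Applying Bernoulli between the two ends and solving for P₂: P₂ = P₁ + ½ρ(v₁² − v₂²) − ρgΔh.
P₂ = 312000 + ½·859·(2.15² − 5.58²) − 859·9.8·(−8.28) = 312000 + (-11400) − (-69700) = 370000 Pa.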